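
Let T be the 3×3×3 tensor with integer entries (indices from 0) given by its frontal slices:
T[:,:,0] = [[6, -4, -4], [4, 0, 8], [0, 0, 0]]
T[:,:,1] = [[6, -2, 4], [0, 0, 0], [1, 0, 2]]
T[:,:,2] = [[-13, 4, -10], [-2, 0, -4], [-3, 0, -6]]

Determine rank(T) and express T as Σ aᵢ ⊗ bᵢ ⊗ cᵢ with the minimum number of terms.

rank(T) = 3

Lower bound: the mode-1 unfolding of T (rows indexed by i, columns by (j,k) = (0,0), (0,1), (0,2), (1,0), (1,1), (1,2), (2,0), (2,1), (2,2)) is [[6, 6, -13, -4, -2, 4, -4, 4, -10], [4, 0, -2, 0, 0, 0, 8, 0, -4], [0, 1, -3, 0, 0, 0, 0, 2, -6]].
There the 3×3 minor on rows i ∈ {0, 1, 2}, columns (j,k) ∈ {(0,0), (0,1), (0,2)} is det [[6, 6, -13], [4, 0, -2], [0, 1, -3]] = 32 ≠ 0, so this unfolding has rank ≥ 3; CP rank is at least every unfolding rank, so rank(T) ≥ 3. (This is only a lower bound: in general the CP rank may exceed every unfolding rank, so we still need to exhibit 3 rank-1 terms summing to T.)
Upper bound: T is a sum of 3 rank-1 terms, T = [1, 0, 0] ⊗ [2, -1, 0] ⊗ [4, 2, -4] + [1, 2, 1] ⊗ [1, 0, 2] ⊗ [2, 0, -1] + [2, 0, 1] ⊗ [1, 0, 2] ⊗ [-2, 1, -2] (one valid choice — decompositions are not unique — normalised so each a, b is primitive with positive first nonzero entry; check it by expanding all entries), so rank(T) ≤ 3.
These bounds meet, so rank(T) = 3.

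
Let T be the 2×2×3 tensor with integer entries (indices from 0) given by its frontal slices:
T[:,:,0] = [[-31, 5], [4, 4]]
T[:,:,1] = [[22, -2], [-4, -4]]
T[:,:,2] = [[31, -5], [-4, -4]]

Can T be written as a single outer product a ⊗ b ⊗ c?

No

The mode-1 unfolding of T (rows indexed by i, columns by (j,k) = (0,0), (0,1), (0,2), (1,0), (1,1), (1,2)) is [[-31, 22, 31, 5, -2, -5], [4, -4, -4, 4, -4, -4]].
There the 2×2 minor on rows i ∈ {0, 1}, columns (j,k) ∈ {(0,0), (0,1)} is det [[-31, 22], [4, -4]] = 36 ≠ 0, so this unfolding has rank ≥ 2; CP rank is at least every unfolding rank, so rank(T) ≥ 2.
In particular rank(T) ≥ 2 > 1, so T is not rank-1.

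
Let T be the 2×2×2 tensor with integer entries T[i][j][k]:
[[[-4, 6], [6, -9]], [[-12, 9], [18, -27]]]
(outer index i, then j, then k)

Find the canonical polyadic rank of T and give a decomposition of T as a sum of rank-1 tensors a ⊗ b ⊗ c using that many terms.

Lower bound: the mode-1 unfolding of T (rows indexed by i, columns by (j,k) = (0,0), (0,1), (1,0), (1,1)) is [[-4, 6, 6, -9], [-12, 9, 18, -27]].
There the 2×2 minor on rows i ∈ {0, 1}, columns (j,k) ∈ {(0,0), (0,1)} is det [[-4, 6], [-12, 9]] = 36 ≠ 0, so this unfolding has rank ≥ 2; CP rank is at least every unfolding rank, so rank(T) ≥ 2. (Flattening ranks never certify an upper bound on CP rank; for that we must actually write T with 2 rank-1 terms.)
Upper bound — finding two terms. Write S_k = T[:,:,k] for the frontal slices: S₀ = [[-4, 6], [-12, 18]], S₁ = [[6, -9], [9, -27]].
If T = a₁ ⊗ b₁ ⊗ c₁ + a₂ ⊗ b₂ ⊗ c₂ then each S_k = c₁[k]·a₁b₁ᵀ + c₂[k]·a₂b₂ᵀ. S₀ and S₁ are linearly independent, so a₁b₁ᵀ and a₂b₂ᵀ must span the same plane of matrices: they are the rank-1 matrices of the form x·S₀ + y·S₁.
det(x·S₀ + y·S₁) is 54·xy − 81·y² = 27·(2·x − 3·y)(y), vanishing at (x:y) = (3:2) and (1:0).
M₁ = 3·S₀ + 2·S₁ = [[0, 0], [-18, 0]] = (-18)·[0, 1][1, 0]ᵀ and M₂ = S₀ = [[-4, 6], [-12, 18]] = (-2)·[1, 3][2, -3]ᵀ, so take a₁ = [0, 1], b₁ = [1, 0], a₂ = [1, 3], b₂ = [2, -3].
Each slice is an integer combination of E₁ = a₁b₁ᵀ and E₂ = a₂b₂ᵀ: S₀ = −2·E₂, S₁ = −9·E₁ + 3·E₂; reading off coefficients, c₁ = [0, -9] and c₂ = [-2, 3].
Hence T = [0, 1] ⊗ [1, 0] ⊗ [0, -9] + [1, 3] ⊗ [2, -3] ⊗ [-2, 3], so rank(T) ≤ 2.
These bounds meet, so rank(T) = 2.

rank(T) = 2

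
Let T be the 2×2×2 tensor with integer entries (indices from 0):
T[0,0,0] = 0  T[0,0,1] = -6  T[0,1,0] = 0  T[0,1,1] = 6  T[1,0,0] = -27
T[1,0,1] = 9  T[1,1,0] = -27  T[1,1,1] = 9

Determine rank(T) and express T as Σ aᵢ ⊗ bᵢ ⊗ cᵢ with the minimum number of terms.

rank(T) = 2

Lower bound: the mode-1 unfolding of T (rows indexed by i, columns by (j,k) = (0,0), (0,1), (1,0), (1,1)) is [[0, -6, 0, 6], [-27, 9, -27, 9]].
There the 2×2 minor on rows i ∈ {0, 1}, columns (j,k) ∈ {(0,0), (0,1)} is det [[0, -6], [-27, 9]] = -162 ≠ 0, so this unfolding has rank ≥ 2; CP rank is at least every unfolding rank, so rank(T) ≥ 2. (Flattening ranks never certify an upper bound on CP rank; for that we must actually write T with 2 rank-1 terms.)
Upper bound — finding two terms. Write S_k = T[:,:,k] for the frontal slices: S₀ = [[0, 0], [-27, -27]], S₁ = [[-6, 6], [9, 9]].
If T = a₁ ⊗ b₁ ⊗ c₁ + a₂ ⊗ b₂ ⊗ c₂ then each S_k = c₁[k]·a₁b₁ᵀ + c₂[k]·a₂b₂ᵀ. S₀ and S₁ are linearly independent, so a₁b₁ᵀ and a₂b₂ᵀ must span the same plane of matrices: they are the rank-1 matrices of the form x·S₀ + y·S₁.
det(x·S₀ + y·S₁) is 324·xy − 108·y² = 108·(3·x − y)(y), vanishing at (x:y) = (1:3) and (1:0).
M₁ = S₀ + 3·S₁ = [[-18, 18], [0, 0]] = (-18)·(1, 0)(1, -1)ᵀ and M₂ = S₀ = [[0, 0], [-27, -27]] = (-27)·(0, 1)(1, 1)ᵀ, so take a₁ = (1, 0), b₁ = (1, -1), a₂ = (0, 1), b₂ = (1, 1).
Each slice is an integer combination of E₁ = a₁b₁ᵀ and E₂ = a₂b₂ᵀ: S₀ = −27·E₂, S₁ = −6·E₁ + 9·E₂; reading off coefficients, c₁ = (0, -6) and c₂ = (-27, 9).
Hence T = (1, 0) ⊗ (1, -1) ⊗ (0, -6) + (0, 1) ⊗ (1, 1) ⊗ (-27, 9), so rank(T) ≤ 2.
These bounds meet, so rank(T) = 2.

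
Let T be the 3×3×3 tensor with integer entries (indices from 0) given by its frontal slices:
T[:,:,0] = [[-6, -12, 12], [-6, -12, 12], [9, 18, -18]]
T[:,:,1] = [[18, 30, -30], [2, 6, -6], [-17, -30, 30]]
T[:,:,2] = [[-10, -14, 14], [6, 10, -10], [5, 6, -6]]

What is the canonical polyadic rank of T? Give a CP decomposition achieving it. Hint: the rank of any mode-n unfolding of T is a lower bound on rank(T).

Lower bound: the mode-1 unfolding of T (rows indexed by i, columns by (j,k) = (0,0), (0,1), (0,2), (1,0), (1,1), (1,2), (2,0), (2,1), (2,2)) is [[-6, 18, -10, -12, 30, -14, 12, -30, 14], [-6, 2, 6, -12, 6, 10, 12, -6, -10], [9, -17, 5, 18, -30, 6, -18, 30, -6]].
There the 2×2 minor on rows i ∈ {0, 1}, columns (j,k) ∈ {(0,0), (0,1)} is det [[-6, 18], [-6, 2]] = 96 ≠ 0, so this unfolding has rank ≥ 2; CP rank is at least every unfolding rank, so rank(T) ≥ 2. (Unfolding ranks only ever bound the CP rank from below — rank(T) can be strictly larger than all of them — so the matching upper bound has to come from an explicit 2-term decomposition.)
Upper bound — finding two terms. Write S_k = T[:,:,k] for the frontal slices: S₀ = [[-6, -12, 12], [-6, -12, 12], [9, 18, -18]], S₁ = [[18, 30, -30], [2, 6, -6], [-17, -30, 30]], S₂ = [[-10, -14, 14], [6, 10, -10], [5, 6, -6]].
If T = a₁ ⊗ b₁ ⊗ c₁ + a₂ ⊗ b₂ ⊗ c₂ then each S_k = c₁[k]·a₁b₁ᵀ + c₂[k]·a₂b₂ᵀ. S₀ and S₁ are linearly independent, so a₁b₁ᵀ and a₂b₂ᵀ must span the same plane of matrices: they are the rank-1 matrices of the form x·S₀ + y·S₁.
The 2×2 minor of x·S₀ + y·S₁ on rows {0,1}, columns {0,1} is −48·xy + 48·y² = (-48)·(x − y)(y), vanishing at (x:y) = (1:1) and (1:0).
M₁ = S₀ + S₁ = [[12, 18, -18], [-4, -6, 6], [-8, -12, 12]] = 2·[3, -1, -2][2, 3, -3]ᵀ and M₂ = S₀ = [[-6, -12, 12], [-6, -12, 12], [9, 18, -18]] = (-3)·[2, 2, -3][1, 2, -2]ᵀ, so take a₁ = [3, -1, -2], b₁ = [2, 3, -3], a₂ = [2, 2, -3], b₂ = [1, 2, -2].
Each slice is an integer combination of E₁ = a₁b₁ᵀ and E₂ = a₂b₂ᵀ: S₀ = −3·E₂, S₁ = 2·E₁ + 3·E₂, S₂ = −2·E₁ + E₂; reading off coefficients, c₁ = [0, 2, -2] and c₂ = [-3, 3, 1].
Hence T = [3, -1, -2] ⊗ [2, 3, -3] ⊗ [0, 2, -2] + [2, 2, -3] ⊗ [1, 2, -2] ⊗ [-3, 3, 1], so rank(T) ≤ 2.
These bounds meet, so rank(T) = 2.
Check entry T[1,1,1] = 6: (-1)·(3)·(2) + (2)·(2)·(3) = 6.

rank(T) = 2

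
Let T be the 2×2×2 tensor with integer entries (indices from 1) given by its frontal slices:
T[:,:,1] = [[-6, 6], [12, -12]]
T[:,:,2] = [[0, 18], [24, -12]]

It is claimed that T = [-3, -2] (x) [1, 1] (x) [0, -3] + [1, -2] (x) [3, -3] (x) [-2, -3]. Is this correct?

Reconstruct entrywise from the claimed factors. For example, T[1,1,2] = 0 and Σₗ aₗ[1]bₗ[1]cₗ[2] = (-3)·(1)·(-3) + (1)·(3)·(-3) = 0; checking all 8 entries, every one matches. The claim holds.

Yes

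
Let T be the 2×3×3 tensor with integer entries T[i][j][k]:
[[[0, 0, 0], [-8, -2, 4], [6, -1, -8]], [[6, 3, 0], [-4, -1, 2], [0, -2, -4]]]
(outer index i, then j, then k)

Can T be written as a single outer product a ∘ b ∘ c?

No

The mode-2 unfolding of T (rows indexed by j, columns by (i,k) = (0,0), (0,1), (0,2), (1,0), (1,1), (1,2)) is [[0, 0, 0, 6, 3, 0], [-8, -2, 4, -4, -1, 2], [6, -1, -8, 0, -2, -4]].
There the 3×3 minor on rows j ∈ {0, 1, 2}, columns (i,k) ∈ {(0,0), (0,1), (1,0)} is det [[0, 0, 6], [-8, -2, -4], [6, -1, 0]] = 120 ≠ 0, so this unfolding has rank ≥ 3; CP rank is at least every unfolding rank, so rank(T) ≥ 3.
In particular rank(T) ≥ 3 > 1, so T is not rank-1.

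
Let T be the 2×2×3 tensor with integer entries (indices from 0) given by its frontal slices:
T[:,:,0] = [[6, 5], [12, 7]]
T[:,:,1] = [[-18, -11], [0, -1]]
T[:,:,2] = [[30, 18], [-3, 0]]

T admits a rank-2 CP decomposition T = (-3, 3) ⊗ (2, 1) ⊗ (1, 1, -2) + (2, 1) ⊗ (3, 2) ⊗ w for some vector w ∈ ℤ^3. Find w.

w = (2, -2, 3)

Subtract the known terms from T to get the rank-1 residual R = (2, 1) ⊗ (3, 2) ⊗ w, so R[i,j,k] = a[i]·b[j]·w[k]. Pick indices with nonzero a[0]·b[0] = (2)·(3) = 6. Only the fibre through (0,0,·) is needed: R[0,0,:] = T[0,0,:] − Σₗ aₗ[0]bₗ[0]cₗ = [6, -18, 30] − (-3)·(2)·(1, 1, -2) = [12, -12, 18]. Then w[k] = R[0,0,k] / 6 for each k, giving w = [12, -12, 18] / 6 = (2, -2, 3).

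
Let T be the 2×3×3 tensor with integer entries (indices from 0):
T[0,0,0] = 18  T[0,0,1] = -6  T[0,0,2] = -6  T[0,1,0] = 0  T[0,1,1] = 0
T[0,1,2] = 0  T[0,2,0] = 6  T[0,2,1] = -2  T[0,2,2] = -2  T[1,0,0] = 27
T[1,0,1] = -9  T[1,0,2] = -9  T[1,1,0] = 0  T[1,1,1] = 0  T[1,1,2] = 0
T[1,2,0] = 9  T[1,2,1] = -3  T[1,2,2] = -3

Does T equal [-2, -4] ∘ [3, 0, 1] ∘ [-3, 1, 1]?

No

Reconstruct entry (1,0,0) from the claimed factors: Σₗ aₗ[1]bₗ[0]cₗ[0] = (-4)·(3)·(-3) = 36, but T[1,0,0] = 27. The claim is false.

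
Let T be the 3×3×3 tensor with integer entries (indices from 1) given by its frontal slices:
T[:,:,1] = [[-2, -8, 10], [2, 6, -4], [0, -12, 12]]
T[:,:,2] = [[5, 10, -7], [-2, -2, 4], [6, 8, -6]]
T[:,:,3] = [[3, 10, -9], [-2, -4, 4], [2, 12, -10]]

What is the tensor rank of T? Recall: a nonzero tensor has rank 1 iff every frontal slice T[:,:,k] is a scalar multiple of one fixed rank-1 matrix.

3

Lower bound: the mode-2 unfolding of T (rows indexed by j, columns by (i,k) = (1,1), (1,2), (1,3), (2,1), (2,2), (2,3), (3,1), (3,2), (3,3)) is [[-2, 5, 3, 2, -2, -2, 0, 6, 2], [-8, 10, 10, 6, -2, -4, -12, 8, 12], [10, -7, -9, -4, 4, 4, 12, -6, -10]].
There the 3×3 minor on rows j ∈ {1, 2, 3}, columns (i,k) ∈ {(1,1), (1,2), (1,3)} is det [[-2, 5, 3], [-8, 10, 10], [10, -7, -9]] = 48 ≠ 0, so this unfolding has rank ≥ 3; CP rank is at least every unfolding rank, so rank(T) ≥ 3. (This is only a lower bound: in general the CP rank may exceed every unfolding rank, so we still need to exhibit 3 rank-1 terms summing to T.)
Upper bound: T is a sum of 3 rank-1 terms, T = (1, 0, 2) ⊗ (1, -2, 1) ⊗ (2, 1, -1) + (2, -1, 2) ⊗ (1, 2, -2) ⊗ (-2, 2, 2) + (2, 1, 2) ⊗ (0, 1, 0) ⊗ (2, 2, 0) (written with every a and b primitive with positive leading entry and the scale carried by c; CP decompositions are not unique, and this one is verified by expanding entrywise), so rank(T) ≤ 3.
These bounds meet, so rank(T) = 3.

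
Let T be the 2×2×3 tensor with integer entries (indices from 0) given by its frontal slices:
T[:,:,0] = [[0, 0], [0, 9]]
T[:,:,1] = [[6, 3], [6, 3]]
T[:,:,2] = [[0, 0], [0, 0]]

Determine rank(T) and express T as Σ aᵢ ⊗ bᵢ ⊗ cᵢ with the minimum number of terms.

Lower bound: the mode-2 unfolding of T (rows indexed by j, columns by (i,k) = (0,0), (0,1), (0,2), (1,0), (1,1), (1,2)) is [[0, 6, 0, 0, 6, 0], [0, 3, 0, 9, 3, 0]].
There the 2×2 minor on rows j ∈ {0, 1}, columns (i,k) ∈ {(0,1), (1,0)} is det [[6, 0], [3, 9]] = 54 ≠ 0, so this unfolding has rank ≥ 2; CP rank is at least every unfolding rank, so rank(T) ≥ 2. (This is only a lower bound: in general the CP rank may exceed every unfolding rank, so we still need to exhibit 2 rank-1 terms summing to T.)
Upper bound — finding two terms. Write S_k = T[:,:,k] for the frontal slices: S₀ = [[0, 0], [0, 9]], S₁ = [[6, 3], [6, 3]], S₂ = [[0, 0], [0, 0]].
If T = a₁ ⊗ b₁ ⊗ c₁ + a₂ ⊗ b₂ ⊗ c₂ then each S_k = c₁[k]·a₁b₁ᵀ + c₂[k]·a₂b₂ᵀ. S₀ and S₁ are linearly independent, so a₁b₁ᵀ and a₂b₂ᵀ must span the same plane of matrices: they are the rank-1 matrices of the form x·S₀ + y·S₁.
det(x·S₀ + y·S₁) is 54·xy = 54·(y)(x), vanishing at (x:y) = (1:0) and (0:1).
M₁ = S₀ = [[0, 0], [0, 9]] = 9·(0, 1)(0, 1)ᵀ and M₂ = S₁ = [[6, 3], [6, 3]] = 3·(1, 1)(2, 1)ᵀ, so take a₁ = (0, 1), b₁ = (0, 1), a₂ = (1, 1), b₂ = (2, 1).
Each slice is an integer combination of E₁ = a₁b₁ᵀ and E₂ = a₂b₂ᵀ: S₀ = 9·E₁, S₁ = 3·E₂, S₂ = 0; reading off coefficients, c₁ = (9, 0, 0) and c₂ = (0, 3, 0).
Hence T = (0, 1) ⊗ (0, 1) ⊗ (9, 0, 0) + (1, 1) ⊗ (2, 1) ⊗ (0, 3, 0), so rank(T) ≤ 2.
These bounds meet, so rank(T) = 2.
Check entry T[1,0,1] = 6: (1)·(0)·(0) + (1)·(2)·(3) = 6.

rank(T) = 2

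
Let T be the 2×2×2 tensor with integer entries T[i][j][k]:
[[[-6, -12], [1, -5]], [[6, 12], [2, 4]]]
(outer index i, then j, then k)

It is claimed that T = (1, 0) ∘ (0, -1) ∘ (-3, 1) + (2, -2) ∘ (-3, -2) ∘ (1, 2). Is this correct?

Reconstruct entry (0,1,0) from the claimed factors: Σₗ aₗ[0]bₗ[1]cₗ[0] = (1)·(-1)·(-3) + (2)·(-2)·(1) = -1, but T[0,1,0] = 1. The claim is false.

No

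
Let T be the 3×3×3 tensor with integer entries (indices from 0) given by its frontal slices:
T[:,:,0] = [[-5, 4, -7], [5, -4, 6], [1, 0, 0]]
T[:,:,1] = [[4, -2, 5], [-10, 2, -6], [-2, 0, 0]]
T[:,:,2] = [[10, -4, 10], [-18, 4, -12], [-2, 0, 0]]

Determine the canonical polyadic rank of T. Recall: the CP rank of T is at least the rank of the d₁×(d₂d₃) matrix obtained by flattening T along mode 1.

3

Lower bound: in the mode-2 unfolding of T (rows indexed by j, columns by (i,k)) the 3×3 minor on rows j ∈ {0, 1, 2}, columns (i,k) ∈ {(0,0), (0,1), (0,2)} is det [[-5, 4, 10], [4, -2, -4], [-7, 5, 10]] = 12 ≠ 0, so that unfolding has rank ≥ 3 and hence rank(T) ≥ 3 (CP rank is at least every unfolding rank, though it can be larger).
Upper bound: T is a sum of 3 rank-1 terms, T = [1, -2, 0] ⊗ [2, 0, 1] ⊗ [1, 1, 2] + [1, -1, 0] ⊗ [2, -1, 2] ⊗ [-4, 2, 4] + [1, 1, 1] ⊗ [1, 0, 0] ⊗ [1, -2, -2] (written with every a and b primitive with positive leading entry and the scale carried by c; CP decompositions are not unique, and this one is verified by expanding entrywise), so rank(T) ≤ 3.
These bounds meet, so rank(T) = 3.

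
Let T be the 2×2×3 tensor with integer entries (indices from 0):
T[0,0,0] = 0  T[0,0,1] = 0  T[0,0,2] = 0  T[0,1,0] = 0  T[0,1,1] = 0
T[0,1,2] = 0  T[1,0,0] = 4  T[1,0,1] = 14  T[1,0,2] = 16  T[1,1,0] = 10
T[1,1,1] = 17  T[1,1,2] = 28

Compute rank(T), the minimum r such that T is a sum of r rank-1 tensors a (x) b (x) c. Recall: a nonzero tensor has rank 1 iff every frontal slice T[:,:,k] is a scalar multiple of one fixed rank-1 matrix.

2

Lower bound: the mode-2 unfolding of T (rows indexed by j, columns by (i,k) = (0,0), (0,1), (0,2), (1,0), (1,1), (1,2)) is [[0, 0, 0, 4, 14, 16], [0, 0, 0, 10, 17, 28]].
There the 2×2 minor on rows j ∈ {0, 1}, columns (i,k) ∈ {(1,0), (1,1)} is det [[4, 14], [10, 17]] = -72 ≠ 0, so this unfolding has rank ≥ 2; CP rank is at least every unfolding rank, so rank(T) ≥ 2. (Unfolding ranks only ever bound the CP rank from below — rank(T) can be strictly larger than all of them — so the matching upper bound has to come from an explicit 2-term decomposition.)
Upper bound — finding two terms. Every mode-1 slice of T is a multiple of one matrix: T[i,:,:] = a[i]·M with a = [0, 1] and M = [[4, 14, 16], [10, 17, 28]] (rows indexed by j, columns by k). So it suffices to write M as a sum of two rank-1 matrices.
Splitting M by its rows (j = 0, 1), M = [1, 0][4, 14, 16]ᵀ + [0, 1][10, 17, 28]ᵀ.
Hence T = [0, 1] (x) [1, 0] (x) [4, 14, 16] + [0, 1] (x) [0, 1] (x) [10, 17, 28], so rank(T) ≤ 2.
These bounds meet, so rank(T) = 2.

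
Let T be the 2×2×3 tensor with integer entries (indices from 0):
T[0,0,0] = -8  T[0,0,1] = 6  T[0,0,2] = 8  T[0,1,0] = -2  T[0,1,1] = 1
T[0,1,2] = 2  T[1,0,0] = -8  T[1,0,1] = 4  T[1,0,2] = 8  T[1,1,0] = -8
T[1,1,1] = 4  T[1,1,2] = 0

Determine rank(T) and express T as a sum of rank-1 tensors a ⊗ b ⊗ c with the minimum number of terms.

Lower bound: the mode-3 unfolding of T (rows indexed by k, columns by (i,j) = (0,0), (0,1), (1,0), (1,1)) is [[-8, -2, -8, -8], [6, 1, 4, 4], [8, 2, 8, 0]].
There the 3×3 minor on rows k ∈ {0, 1, 2}, columns (i,j) ∈ {(0,0), (0,1), (1,1)} is det [[-8, -2, -8], [6, 1, 4], [8, 2, 0]] = -32 ≠ 0, so this unfolding has rank ≥ 3; CP rank is at least every unfolding rank, so rank(T) ≥ 3. (Unfolding ranks only ever bound the CP rank from below — rank(T) can be strictly larger than all of them — so the matching upper bound has to come from an explicit 3-term decomposition.)
Upper bound: T is a sum of 3 rank-1 terms, T = (0, 1) ⊗ (0, 1) ⊗ (-4, 2, -4) + (1, 0) ⊗ (1, 0) ⊗ (-4, 4, 4) + (1, 2) ⊗ (2, 1) ⊗ (-2, 1, 2) (written with every a and b primitive with positive leading entry and the scale carried by c; CP decompositions are not unique, and this one is verified by expanding entrywise), so rank(T) ≤ 3.
These bounds meet, so rank(T) = 3.

rank(T) = 3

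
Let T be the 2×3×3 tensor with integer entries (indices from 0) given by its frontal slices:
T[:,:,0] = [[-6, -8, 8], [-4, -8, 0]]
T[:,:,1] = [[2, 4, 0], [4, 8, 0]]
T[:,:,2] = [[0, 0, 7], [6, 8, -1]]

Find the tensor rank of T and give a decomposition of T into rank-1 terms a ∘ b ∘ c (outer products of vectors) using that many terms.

Lower bound: the mode-2 unfolding of T (rows indexed by j, columns by (i,k) = (0,0), (0,1), (0,2), (1,0), (1,1), (1,2)) is [[-6, 2, 0, -4, 4, 6], [-8, 4, 0, -8, 8, 8], [8, 0, 7, 0, 0, -1]].
There the 3×3 minor on rows j ∈ {0, 1, 2}, columns (i,k) ∈ {(0,0), (0,1), (0,2)} is det [[-6, 2, 0], [-8, 4, 0], [8, 0, 7]] = -56 ≠ 0, so this unfolding has rank ≥ 3; CP rank is at least every unfolding rank, so rank(T) ≥ 3. (Flattening ranks never certify an upper bound on CP rank; for that we must actually write T with 3 rank-1 terms.)
Upper bound: T is a sum of 3 rank-1 terms, T = [1, 0] ∘ [1, 1, -2] ∘ [-4, 0, -4] + [1, 1] ∘ [2, 0, -1] ∘ [0, 0, 1] + [1, 2] ∘ [1, 2, 0] ∘ [-2, 2, 2] (one valid choice — decompositions are not unique — normalised so each a, b is primitive with positive first nonzero entry; check it by expanding all entries), so rank(T) ≤ 3.
These bounds meet, so rank(T) = 3.

rank(T) = 3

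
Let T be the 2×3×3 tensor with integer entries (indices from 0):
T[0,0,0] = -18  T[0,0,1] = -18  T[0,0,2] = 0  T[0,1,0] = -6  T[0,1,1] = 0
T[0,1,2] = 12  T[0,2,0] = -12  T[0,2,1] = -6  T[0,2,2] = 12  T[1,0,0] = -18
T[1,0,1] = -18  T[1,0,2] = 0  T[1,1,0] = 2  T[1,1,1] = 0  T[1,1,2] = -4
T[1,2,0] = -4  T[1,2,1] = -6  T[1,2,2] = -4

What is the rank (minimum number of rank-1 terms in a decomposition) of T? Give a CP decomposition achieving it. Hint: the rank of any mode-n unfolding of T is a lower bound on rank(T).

Lower bound: in the mode-3 unfolding of T (rows indexed by k, columns by (i,j)) the 2×2 minor on rows k ∈ {0, 1}, columns (i,j) ∈ {(0,0), (0,1)} is det [[-18, -6], [-18, 0]] = -108 ≠ 0, so that unfolding has rank ≥ 2 and hence rank(T) ≥ 2 (CP rank is at least every unfolding rank, though it can be larger).
Upper bound: with S_k = T[:,:,k], the two rank-1 terms a₁b₁ᵀ, a₂b₂ᵀ are the rank-1 members of the pencil x·S₀ + y·S₁.
The 2×2 minor of x·S₀ + y·S₁ on rows {0,1}, columns {0,1} is −144·x² − 144·xy = (-144)·(x + y)(x), vanishing at (x:y) = (1:-1) and (0:1).
M₁ = S₀ − S₁ = [[0, -6, -6], [0, 2, 2]] = (-2)·(3, -1)(0, 1, 1)ᵀ and M₂ = S₁ = [[-18, 0, -6], [-18, 0, -6]] = (-6)·(1, 1)(3, 0, 1)ᵀ, so take a₁ = (3, -1), b₁ = (0, 1, 1), a₂ = (1, 1), b₂ = (3, 0, 1).
Each slice is an integer combination of E₁ = a₁b₁ᵀ and E₂ = a₂b₂ᵀ: S₀ = −2·E₁ − 6·E₂, S₁ = −6·E₂, S₂ = 4·E₁; reading off coefficients, c₁ = (-2, 0, 4) and c₂ = (-6, -6, 0).
Hence T = (3, -1) ⊗ (0, 1, 1) ⊗ (-2, 0, 4) + (1, 1) ⊗ (3, 0, 1) ⊗ (-6, -6, 0), so rank(T) ≤ 2.
These bounds meet, so rank(T) = 2.

rank(T) = 2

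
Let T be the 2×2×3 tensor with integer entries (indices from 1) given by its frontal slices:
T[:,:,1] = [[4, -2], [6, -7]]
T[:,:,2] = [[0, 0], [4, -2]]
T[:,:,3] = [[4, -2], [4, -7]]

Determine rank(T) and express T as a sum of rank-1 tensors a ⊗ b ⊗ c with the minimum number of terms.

Lower bound: in the mode-3 unfolding of T (rows indexed by k, columns by (i,j)) the 3×3 minor on rows k ∈ {1, 2, 3}, columns (i,j) ∈ {(1,1), (2,1), (2,2)} is det [[4, 6, -7], [0, 4, -2], [4, 4, -7]] = -16 ≠ 0, so that unfolding has rank ≥ 3 and hence rank(T) ≥ 3 (CP rank is at least every unfolding rank, though it can be larger).
Upper bound: T is a sum of 3 rank-1 terms, T = (0, 1) ⊗ (0, 1) ⊗ (-2, 2, -4) + (0, 1) ⊗ (1, -1) ⊗ (4, 4, 2) + (2, 1) ⊗ (2, -1) ⊗ (1, 0, 1) (one valid choice — decompositions are not unique — normalised so each a, b is primitive with positive first nonzero entry; check it by expanding all entries), so rank(T) ≤ 3.
These bounds meet, so rank(T) = 3.

rank(T) = 3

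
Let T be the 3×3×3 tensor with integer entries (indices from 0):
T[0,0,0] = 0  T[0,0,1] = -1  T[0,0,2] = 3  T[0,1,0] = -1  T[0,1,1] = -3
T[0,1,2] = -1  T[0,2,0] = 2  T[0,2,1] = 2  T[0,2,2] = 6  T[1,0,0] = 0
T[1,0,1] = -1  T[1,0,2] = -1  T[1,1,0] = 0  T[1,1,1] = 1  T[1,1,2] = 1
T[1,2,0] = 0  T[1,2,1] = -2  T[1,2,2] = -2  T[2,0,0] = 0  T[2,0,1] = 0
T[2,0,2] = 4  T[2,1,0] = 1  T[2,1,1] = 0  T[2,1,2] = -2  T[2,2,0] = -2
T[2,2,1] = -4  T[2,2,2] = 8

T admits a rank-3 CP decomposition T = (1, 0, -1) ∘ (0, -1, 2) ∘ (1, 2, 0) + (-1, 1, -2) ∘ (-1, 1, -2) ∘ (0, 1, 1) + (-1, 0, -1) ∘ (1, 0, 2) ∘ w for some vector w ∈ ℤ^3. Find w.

w = (0, 2, -2)

Subtract the known terms from T to get the rank-1 residual R = (-1, 0, -1) ∘ (1, 0, 2) ∘ w, so R[i,j,k] = a[i]·b[j]·w[k]. Pick indices with nonzero a[0]·b[0] = (-1)·(1) = -1. Only the fibre through (0,0,·) is needed: R[0,0,:] = T[0,0,:] − Σₗ aₗ[0]bₗ[0]cₗ = [0, -1, 3] − (1)·(0)·(1, 2, 0) − (-1)·(-1)·(0, 1, 1) = [0, -2, 2]. Then w[k] = R[0,0,k] / -1 for each k, giving w = [0, -2, 2] / -1 = (0, 2, -2).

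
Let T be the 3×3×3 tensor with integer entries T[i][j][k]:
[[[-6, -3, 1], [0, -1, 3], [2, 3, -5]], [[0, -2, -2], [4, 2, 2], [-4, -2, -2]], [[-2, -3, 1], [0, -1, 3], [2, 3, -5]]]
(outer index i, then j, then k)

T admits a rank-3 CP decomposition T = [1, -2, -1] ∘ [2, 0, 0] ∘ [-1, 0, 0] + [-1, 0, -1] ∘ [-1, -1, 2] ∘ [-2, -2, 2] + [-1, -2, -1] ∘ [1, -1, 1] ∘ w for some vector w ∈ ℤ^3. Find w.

Subtract the known terms from T to get the rank-1 residual R = [-1, -2, -1] ∘ [1, -1, 1] ∘ w, so R[i,j,k] = a[i]·b[j]·w[k]. Pick indices with nonzero a[0]·b[0] = (-1)·(1) = -1. Only the fibre through (0,0,·) is needed: R[0,0,:] = T[0,0,:] − Σₗ aₗ[0]bₗ[0]cₗ = [-6, -3, 1] − (1)·(2)·[-1, 0, 0] − (-1)·(-1)·[-2, -2, 2] = [-2, -1, -1]. Then w[k] = R[0,0,k] / -1 for each k, giving w = [-2, -1, -1] / -1 = [2, 1, 1].

w = [2, 1, 1]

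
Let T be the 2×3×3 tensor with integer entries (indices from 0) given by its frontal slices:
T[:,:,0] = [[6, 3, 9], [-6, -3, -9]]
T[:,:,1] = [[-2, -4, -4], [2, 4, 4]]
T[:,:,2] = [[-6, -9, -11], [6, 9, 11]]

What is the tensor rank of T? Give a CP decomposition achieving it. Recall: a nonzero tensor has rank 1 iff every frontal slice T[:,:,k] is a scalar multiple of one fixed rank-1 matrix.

rank(T) = 2

Lower bound: in the mode-3 unfolding of T (rows indexed by k, columns by (i,j)) the 2×2 minor on rows k ∈ {0, 1}, columns (i,j) ∈ {(0,0), (0,1)} is det [[6, 3], [-2, -4]] = -18 ≠ 0, so that unfolding has rank ≥ 2 and hence rank(T) ≥ 2 (CP rank is at least every unfolding rank, though it can be larger).
Upper bound: T[i,:,:] = a[i]·M for every slice, with a = (1, -1) and M = [[6, -2, -6], [3, -4, -9], [9, -4, -11]] (rows j, columns k).
The rows of M satisfy (row 1) = −4·(row 0) + 3·(row 2), so splitting by rows, M = (1, -4, 0)(6, -2, -6)ᵀ + (0, 3, 1)(9, -4, -11)ᵀ.
Hence T = (1, -1) ⊗ (1, -4, 0) ⊗ (6, -2, -6) + (1, -1) ⊗ (0, 3, 1) ⊗ (9, -4, -11), so rank(T) ≤ 2.
These bounds meet, so rank(T) = 2.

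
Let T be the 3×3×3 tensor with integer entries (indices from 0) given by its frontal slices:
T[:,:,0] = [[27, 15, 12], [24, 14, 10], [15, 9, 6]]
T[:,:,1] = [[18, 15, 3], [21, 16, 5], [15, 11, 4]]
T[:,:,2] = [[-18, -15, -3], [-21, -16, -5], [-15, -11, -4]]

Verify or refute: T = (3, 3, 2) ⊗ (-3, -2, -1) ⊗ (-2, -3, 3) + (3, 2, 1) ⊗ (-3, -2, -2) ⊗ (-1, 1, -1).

Reconstruct entry (0,1,0) from the claimed factors: Σₗ aₗ[0]bₗ[1]cₗ[0] = (3)·(-2)·(-2) + (3)·(-2)·(-1) = 18, but T[0,1,0] = 15. The claim is false.

No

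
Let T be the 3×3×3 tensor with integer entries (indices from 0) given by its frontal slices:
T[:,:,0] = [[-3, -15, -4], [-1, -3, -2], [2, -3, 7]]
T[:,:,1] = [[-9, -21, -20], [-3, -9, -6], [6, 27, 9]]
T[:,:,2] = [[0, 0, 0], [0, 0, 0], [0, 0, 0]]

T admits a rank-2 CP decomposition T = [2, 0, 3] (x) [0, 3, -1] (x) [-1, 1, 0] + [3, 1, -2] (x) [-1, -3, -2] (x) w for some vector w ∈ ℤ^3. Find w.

w = [1, 3, 0]

Subtract the known terms from T to get the rank-1 residual R = [3, 1, -2] (x) [-1, -3, -2] (x) w, so R[i,j,k] = a[i]·b[j]·w[k]. Pick indices with nonzero a[0]·b[0] = (3)·(-1) = -3. Only the fibre through (0,0,·) is needed: R[0,0,:] = T[0,0,:] − Σₗ aₗ[0]bₗ[0]cₗ = [-3, -9, 0] − (2)·(0)·[-1, 1, 0] = [-3, -9, 0]. Then w[k] = R[0,0,k] / -3 for each k, giving w = [-3, -9, 0] / -3 = [1, 3, 0].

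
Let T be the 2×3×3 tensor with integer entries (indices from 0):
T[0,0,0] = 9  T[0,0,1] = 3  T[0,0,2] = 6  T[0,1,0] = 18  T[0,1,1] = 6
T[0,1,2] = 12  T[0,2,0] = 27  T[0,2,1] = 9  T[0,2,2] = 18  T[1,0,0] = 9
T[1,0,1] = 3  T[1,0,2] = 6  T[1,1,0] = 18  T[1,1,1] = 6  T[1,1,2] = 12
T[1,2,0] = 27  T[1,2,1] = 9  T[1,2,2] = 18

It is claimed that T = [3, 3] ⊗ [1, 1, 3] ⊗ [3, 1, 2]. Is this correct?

Reconstruct entry (0,1,0) from the claimed factors: Σₗ aₗ[0]bₗ[1]cₗ[0] = (3)·(1)·(3) = 9, but T[0,1,0] = 18. The claim is false.

No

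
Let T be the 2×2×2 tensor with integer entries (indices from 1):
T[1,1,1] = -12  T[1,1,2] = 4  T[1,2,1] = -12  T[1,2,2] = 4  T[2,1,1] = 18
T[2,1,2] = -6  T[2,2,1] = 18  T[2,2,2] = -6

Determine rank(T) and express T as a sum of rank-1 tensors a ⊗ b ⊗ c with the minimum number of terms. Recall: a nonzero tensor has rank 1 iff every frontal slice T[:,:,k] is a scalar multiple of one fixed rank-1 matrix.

rank(T) = 1

Lower bound: T ≠ 0 (e.g. T[1,1,1] = -12), so rank(T) ≥ 1.
Upper bound: if T = a ⊗ b ⊗ c then every fibre of T is a multiple of the corresponding factor, so read the factors off the fibres through the nonzero entry T[1,1,1] = -12.
The mode-1 fibre T[:,1,1] = [-12, 18] gives a = [2, -3] (primitive direction); the mode-2 fibre T[1,:,1] = [-12, -12] gives b = [1, 1]; then c[k] = T[1,1,k] / (a[1]·b[1]) = [-12, 4] / 2 = [-6, 2].
Expanding [2, -3] ⊗ [1, 1] ⊗ [-6, 2] reproduces all 8 entries of T, so T = [2, -3] ⊗ [1, 1] ⊗ [-6, 2] and rank(T) ≤ 1.
These bounds meet, so rank(T) = 1.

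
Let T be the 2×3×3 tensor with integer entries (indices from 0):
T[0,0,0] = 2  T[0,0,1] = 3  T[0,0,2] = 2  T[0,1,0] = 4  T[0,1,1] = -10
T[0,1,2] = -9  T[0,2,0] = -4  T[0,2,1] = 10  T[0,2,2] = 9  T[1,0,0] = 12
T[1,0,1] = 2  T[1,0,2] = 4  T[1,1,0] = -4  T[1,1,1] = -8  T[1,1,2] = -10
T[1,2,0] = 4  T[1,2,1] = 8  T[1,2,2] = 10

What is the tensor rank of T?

3

Lower bound: the mode-3 unfolding of T (rows indexed by k, columns by (i,j) = (0,0), (0,1), (0,2), (1,0), (1,1), (1,2)) is [[2, 4, -4, 12, -4, 4], [3, -10, 10, 2, -8, 8], [2, -9, 9, 4, -10, 10]].
There the 3×3 minor on rows k ∈ {0, 1, 2}, columns (i,j) ∈ {(0,0), (0,1), (1,0)} is det [[2, 4, 12], [3, -10, 2], [2, -9, 4]] = -160 ≠ 0, so this unfolding has rank ≥ 3; CP rank is at least every unfolding rank, so rank(T) ≥ 3. (This is only a lower bound: in general the CP rank may exceed every unfolding rank, so we still need to exhibit 3 rank-1 terms summing to T.)
Upper bound: T is a sum of 3 rank-1 terms, T = [1, -2] ⊗ [1, -1, 1] ⊗ [-2, 1, 0] + [1, 1] ⊗ [0, 1, -1] ⊗ [4, -8, -8] + [1, 2] ⊗ [2, -1, 1] ⊗ [2, 1, 1] (written with every a and b primitive with positive leading entry and the scale carried by c; CP decompositions are not unique, and this one is verified by expanding entrywise), so rank(T) ≤ 3.
These bounds meet, so rank(T) = 3.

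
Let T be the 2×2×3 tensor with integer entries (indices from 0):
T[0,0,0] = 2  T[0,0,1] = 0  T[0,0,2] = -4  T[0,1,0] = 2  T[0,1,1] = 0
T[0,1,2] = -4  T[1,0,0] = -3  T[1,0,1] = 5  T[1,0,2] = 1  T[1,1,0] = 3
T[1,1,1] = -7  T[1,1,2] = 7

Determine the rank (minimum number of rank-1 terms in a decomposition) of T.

3

Lower bound: the mode-3 unfolding of T (rows indexed by k, columns by (i,j) = (0,0), (0,1), (1,0), (1,1)) is [[2, 2, -3, 3], [0, 0, 5, -7], [-4, -4, 1, 7]].
There the 3×3 minor on rows k ∈ {0, 1, 2}, columns (i,j) ∈ {(0,0), (1,0), (1,1)} is det [[2, -3, 3], [0, 5, -7], [-4, 1, 7]] = 60 ≠ 0, so this unfolding has rank ≥ 3; CP rank is at least every unfolding rank, so rank(T) ≥ 3. (Flattening ranks never certify an upper bound on CP rank; for that we must actually write T with 3 rank-1 terms.)
Upper bound: T is a sum of 3 rank-1 terms, T = (0, 1) ⊗ (1, -2) ⊗ (-2, 4, -2) + (0, 1) ⊗ (1, 1) ⊗ (1, 1, -1) + (1, -1) ⊗ (1, 1) ⊗ (2, 0, -4) (one valid choice — decompositions are not unique — normalised so each a, b is primitive with positive first nonzero entry; check it by expanding all entries), so rank(T) ≤ 3.
These bounds meet, so rank(T) = 3.
Check entry T[0,0,2] = -4: (0)·(1)·(-2) + (0)·(1)·(-1) + (1)·(1)·(-4) = -4.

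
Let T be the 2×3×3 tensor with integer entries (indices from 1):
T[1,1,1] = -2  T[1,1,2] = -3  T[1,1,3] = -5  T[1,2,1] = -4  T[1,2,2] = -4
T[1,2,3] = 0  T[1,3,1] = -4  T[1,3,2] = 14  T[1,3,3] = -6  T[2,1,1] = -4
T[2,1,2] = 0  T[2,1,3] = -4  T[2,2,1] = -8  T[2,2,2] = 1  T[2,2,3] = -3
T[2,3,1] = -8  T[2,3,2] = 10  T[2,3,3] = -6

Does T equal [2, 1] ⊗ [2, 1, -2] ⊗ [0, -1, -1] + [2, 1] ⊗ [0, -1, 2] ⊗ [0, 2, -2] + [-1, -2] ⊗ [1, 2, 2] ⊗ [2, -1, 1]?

Yes

Reconstruct entrywise from the claimed factors. For example, T[1,1,3] = -5 and Σₗ aₗ[1]bₗ[1]cₗ[3] = (2)·(2)·(-1) + (2)·(0)·(-2) + (-1)·(1)·(1) = -5; checking all 18 entries, every one matches. The claim holds.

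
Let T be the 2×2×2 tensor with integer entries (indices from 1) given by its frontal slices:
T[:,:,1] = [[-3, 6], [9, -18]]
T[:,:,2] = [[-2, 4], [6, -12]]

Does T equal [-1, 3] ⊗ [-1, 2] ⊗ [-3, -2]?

Reconstruct entrywise from the claimed factors. For example, T[2,2,1] = -18 and Σₗ aₗ[2]bₗ[2]cₗ[1] = (3)·(2)·(-3) = -18; checking all 8 entries, every one matches. The claim holds.

Yes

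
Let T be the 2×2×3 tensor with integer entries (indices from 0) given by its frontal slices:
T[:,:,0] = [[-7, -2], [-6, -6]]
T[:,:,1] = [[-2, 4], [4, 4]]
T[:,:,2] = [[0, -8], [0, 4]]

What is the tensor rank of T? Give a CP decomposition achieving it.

rank(T) = 3

Lower bound: in the mode-3 unfolding of T (rows indexed by k, columns by (i,j)) the 3×3 minor on rows k ∈ {0, 1, 2}, columns (i,j) ∈ {(0,0), (0,1), (1,0)} is det [[-7, -2, -6], [-2, 4, 4], [0, -8, 0]] = -320 ≠ 0, so that unfolding has rank ≥ 3 and hence rank(T) ≥ 3 (CP rank is at least every unfolding rank, though it can be larger).
Upper bound: T is a sum of 3 rank-1 terms, T = (1, -2) ∘ (1, 2) ∘ (1, -2, 0) + (2, -1) ∘ (0, 1) ∘ (0, 4, -4) + (2, 1) ∘ (2, 1) ∘ (-2, 0, 0) (one valid choice — decompositions are not unique — normalised so each a, b is primitive with positive first nonzero entry; check it by expanding all entries), so rank(T) ≤ 3.
These bounds meet, so rank(T) = 3.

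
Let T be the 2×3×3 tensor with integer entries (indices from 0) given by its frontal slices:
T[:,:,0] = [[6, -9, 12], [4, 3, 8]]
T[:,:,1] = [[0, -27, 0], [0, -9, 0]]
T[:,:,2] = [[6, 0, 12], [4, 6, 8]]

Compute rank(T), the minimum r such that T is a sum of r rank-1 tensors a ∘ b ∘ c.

Lower bound: the mode-3 unfolding of T (rows indexed by k, columns by (i,j) = (0,0), (0,1), (0,2), (1,0), (1,1), (1,2)) is [[6, -9, 12, 4, 3, 8], [0, -27, 0, 0, -9, 0], [6, 0, 12, 4, 6, 8]].
There the 2×2 minor on rows k ∈ {0, 1}, columns (i,j) ∈ {(0,0), (0,1)} is det [[6, -9], [0, -27]] = -162 ≠ 0, so this unfolding has rank ≥ 2; CP rank is at least every unfolding rank, so rank(T) ≥ 2. (Unfolding ranks only ever bound the CP rank from below — rank(T) can be strictly larger than all of them — so the matching upper bound has to come from an explicit 2-term decomposition.)
Upper bound — finding two terms. Write S_k = T[:,:,k] for the frontal slices: S₀ = [[6, -9, 12], [4, 3, 8]], S₁ = [[0, -27, 0], [0, -9, 0]], S₂ = [[6, 0, 12], [4, 6, 8]].
If T = a₁ ∘ b₁ ∘ c₁ + a₂ ∘ b₂ ∘ c₂ then each S_k = c₁[k]·a₁b₁ᵀ + c₂[k]·a₂b₂ᵀ. S₀ and S₁ are linearly independent, so a₁b₁ᵀ and a₂b₂ᵀ must span the same plane of matrices: they are the rank-1 matrices of the form x·S₀ + y·S₁.
The 2×2 minor of x·S₀ + y·S₁ on rows {0,1}, columns {0,1} is 54·x² + 54·xy = 54·(x + y)(x), vanishing at (x:y) = (1:-1) and (0:1).
M₁ = S₀ − S₁ = [[6, 18, 12], [4, 12, 8]] = 2·(3, 2)(1, 3, 2)ᵀ and M₂ = S₁ = [[0, -27, 0], [0, -9, 0]] = (-9)·(3, 1)(0, 1, 0)ᵀ, so take a₁ = (3, 2), b₁ = (1, 3, 2), a₂ = (3, 1), b₂ = (0, 1, 0).
Each slice is an integer combination of E₁ = a₁b₁ᵀ and E₂ = a₂b₂ᵀ: S₀ = 2·E₁ − 9·E₂, S₁ = −9·E₂, S₂ = 2·E₁ − 6·E₂; reading off coefficients, c₁ = (2, 0, 2) and c₂ = (-9, -9, -6).
Hence T = (3, 2) ∘ (1, 3, 2) ∘ (2, 0, 2) + (3, 1) ∘ (0, 1, 0) ∘ (-9, -9, -6), so rank(T) ≤ 2.
These bounds meet, so rank(T) = 2.

2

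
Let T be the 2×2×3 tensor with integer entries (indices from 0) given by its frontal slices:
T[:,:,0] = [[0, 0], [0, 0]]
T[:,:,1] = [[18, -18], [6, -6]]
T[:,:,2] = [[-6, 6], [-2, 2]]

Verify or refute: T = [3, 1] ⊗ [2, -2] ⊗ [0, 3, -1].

Yes

Reconstruct entrywise from the claimed factors. For example, T[1,0,0] = 0 and Σₗ aₗ[1]bₗ[0]cₗ[0] = (1)·(2)·(0) = 0; checking all 12 entries, every one matches. The claim holds.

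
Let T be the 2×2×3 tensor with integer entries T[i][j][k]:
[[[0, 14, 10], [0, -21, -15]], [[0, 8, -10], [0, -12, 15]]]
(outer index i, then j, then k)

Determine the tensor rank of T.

2

Lower bound: in the mode-3 unfolding of T (rows indexed by k, columns by (i,j)) the 2×2 minor on rows k ∈ {1, 2}, columns (i,j) ∈ {(0,0), (1,0)} is det [[14, 8], [10, -10]] = -220 ≠ 0, so that unfolding has rank ≥ 2 and hence rank(T) ≥ 2 (CP rank is at least every unfolding rank, though it can be larger).
Upper bound: T[:,j,:] = b[j]·M for every slice, with b = [2, -3] and M = [[0, 7, 5], [0, 4, -5]] (rows i, columns k).
Splitting M by its rows (i = 0, 1), M = [1, 0][0, 7, 5]ᵀ + [0, 1][0, 4, -5]ᵀ.
Hence T = [1, 0] ⊗ [2, -3] ⊗ [0, 7, 5] + [0, 1] ⊗ [2, -3] ⊗ [0, 4, -5], so rank(T) ≤ 2.
These bounds meet, so rank(T) = 2.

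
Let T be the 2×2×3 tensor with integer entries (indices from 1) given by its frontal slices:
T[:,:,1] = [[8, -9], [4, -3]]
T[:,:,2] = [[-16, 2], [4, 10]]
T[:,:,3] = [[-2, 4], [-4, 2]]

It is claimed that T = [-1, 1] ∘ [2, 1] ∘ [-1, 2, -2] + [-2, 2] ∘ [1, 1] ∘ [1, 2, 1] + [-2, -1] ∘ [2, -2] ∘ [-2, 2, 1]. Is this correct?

Yes

Reconstruct entrywise from the claimed factors. For example, T[2,2,3] = 2 and Σₗ aₗ[2]bₗ[2]cₗ[3] = (1)·(1)·(-2) + (2)·(1)·(1) + (-1)·(-2)·(1) = 2; checking all 12 entries, every one matches. The claim holds.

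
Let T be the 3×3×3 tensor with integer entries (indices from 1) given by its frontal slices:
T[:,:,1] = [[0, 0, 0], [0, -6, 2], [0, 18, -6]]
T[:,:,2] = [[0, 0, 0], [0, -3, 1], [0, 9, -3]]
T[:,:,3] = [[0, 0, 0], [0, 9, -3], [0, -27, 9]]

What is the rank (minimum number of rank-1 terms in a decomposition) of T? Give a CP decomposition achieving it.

rank(T) = 1

Lower bound: T ≠ 0 (e.g. T[2,2,1] = -6), so rank(T) ≥ 1.
Upper bound: if T = a ⊗ b ⊗ c then every fibre of T is a multiple of the corresponding factor, so read the factors off the fibres through the nonzero entry T[2,2,1] = -6.
The mode-1 fibre T[:,2,1] = [0, -6, 18] gives a = [0, 1, -3] (primitive direction); the mode-2 fibre T[2,:,1] = [0, -6, 2] gives b = [0, 3, -1]; then c[k] = T[2,2,k] / (a[2]·b[2]) = [-6, -3, 9] / 3 = [-2, -1, 3].
Expanding [0, 1, -3] ⊗ [0, 3, -1] ⊗ [-2, -1, 3] reproduces all 27 entries of T, so T = [0, 1, -3] ⊗ [0, 3, -1] ⊗ [-2, -1, 3] and rank(T) ≤ 1.
These bounds meet, so rank(T) = 1.
Check entry T[2,1,2] = 0: (1)·(0)·(-1) = 0.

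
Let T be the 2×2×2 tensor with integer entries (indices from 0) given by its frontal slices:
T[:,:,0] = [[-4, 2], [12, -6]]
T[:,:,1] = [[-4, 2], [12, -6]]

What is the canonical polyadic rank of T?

Lower bound: T ≠ 0 (e.g. T[0,0,0] = -4), so rank(T) ≥ 1.
Upper bound: if T = a ⊗ b ⊗ c then every fibre of T is a multiple of the corresponding factor, so read the factors off the fibres through the nonzero entry T[0,0,0] = -4.
The mode-1 fibre T[:,0,0] = [-4, 12] gives a = (1, -3) (primitive direction); the mode-2 fibre T[0,:,0] = [-4, 2] gives b = (2, -1); then c[k] = T[0,0,k] / (a[0]·b[0]) = [-4, -4] / 2 = (-2, -2).
Expanding (1, -3) ⊗ (2, -1) ⊗ (-2, -2) reproduces all 8 entries of T, so T = (1, -3) ⊗ (2, -1) ⊗ (-2, -2) and rank(T) ≤ 1.
These bounds meet, so rank(T) = 1.

1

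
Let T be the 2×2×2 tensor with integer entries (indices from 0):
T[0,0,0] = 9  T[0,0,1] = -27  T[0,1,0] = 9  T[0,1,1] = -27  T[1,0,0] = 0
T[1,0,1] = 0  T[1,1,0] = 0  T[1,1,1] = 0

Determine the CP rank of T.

1

Lower bound: T ≠ 0 (e.g. T[0,0,0] = 9), so rank(T) ≥ 1.
Upper bound: the mode-1 fibre T[:,0,0] = [9, 0] gives a = [1, 0] (primitive direction); the mode-2 fibre T[0,:,0] = [9, 9] gives b = [1, 1]; then c[k] = T[0,0,k] / (a[0]·b[0]) = [9, -27] / 1 = [9, -27].
Expanding [1, 0] ⊗ [1, 1] ⊗ [9, -27] reproduces all 8 entries of T, so T = [1, 0] ⊗ [1, 1] ⊗ [9, -27] and rank(T) ≤ 1.
These bounds meet, so rank(T) = 1.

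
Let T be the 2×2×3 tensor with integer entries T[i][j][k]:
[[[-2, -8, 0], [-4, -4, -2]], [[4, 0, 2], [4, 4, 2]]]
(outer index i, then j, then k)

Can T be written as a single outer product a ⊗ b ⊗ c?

No

The mode-3 unfolding of T (rows indexed by k, columns by (i,j) = (0,0), (0,1), (1,0), (1,1)) is [[-2, -4, 4, 4], [-8, -4, 0, 4], [0, -2, 2, 2]].
There the 3×3 minor on rows k ∈ {0, 1, 2}, columns (i,j) ∈ {(0,0), (0,1), (1,0)} is det [[-2, -4, 4], [-8, -4, 0], [0, -2, 2]] = 16 ≠ 0, so this unfolding has rank ≥ 3; CP rank is at least every unfolding rank, so rank(T) ≥ 3.
In particular rank(T) ≥ 3 > 1, so T is not rank-1.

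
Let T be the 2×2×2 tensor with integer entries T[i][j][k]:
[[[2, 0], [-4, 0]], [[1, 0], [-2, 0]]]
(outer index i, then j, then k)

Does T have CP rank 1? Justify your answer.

Yes

If T = a ⊗ b ⊗ c then every fibre of T is a multiple of the corresponding factor, so read the factors off the fibres through the nonzero entry T[0,0,0] = 2.
The mode-1 fibre T[:,0,0] = [2, 1] gives a = [2, 1] (primitive direction); the mode-2 fibre T[0,:,0] = [2, -4] gives b = [1, -2]; then c[k] = T[0,0,k] / (a[0]·b[0]) = [2, 0] / 2 = [1, 0].
Expanding [2, 1] ⊗ [1, -2] ⊗ [1, 0] reproduces all 8 entries of T, so T = [2, 1] ⊗ [1, -2] ⊗ [1, 0] and rank(T) ≤ 1.
Equivalently every frontal slice T[:,:,k] is c[k] times the rank-1 matrix [2, 1] ⊗ [1, -2]. So T has rank 1 (it is nonzero).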